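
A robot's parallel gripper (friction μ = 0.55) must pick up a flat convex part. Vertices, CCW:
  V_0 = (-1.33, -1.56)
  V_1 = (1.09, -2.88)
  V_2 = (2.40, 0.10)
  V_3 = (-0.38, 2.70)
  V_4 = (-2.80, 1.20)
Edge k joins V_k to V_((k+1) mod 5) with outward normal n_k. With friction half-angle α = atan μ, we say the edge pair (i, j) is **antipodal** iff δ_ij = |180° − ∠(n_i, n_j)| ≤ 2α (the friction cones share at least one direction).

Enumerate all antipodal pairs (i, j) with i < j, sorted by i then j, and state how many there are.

α = atan 0.55 = 28.81°;  2α = 57.62°
n_0 = (-0.4789, -0.8779)
n_1 = (+0.9155, -0.4024)
n_2 = (+0.6831, +0.7304)
n_3 = (-0.5268, +0.8500)
n_4 = (-0.8826, -0.4701)
  (0,1): δ = 85.12°  ·
  (0,2): δ = 14.47°  ✓
  (0,3): δ = 60.40°  ·
  (0,4): δ = 146.65°  ·
  (1,2): δ = 109.35°  ·
  (1,3): δ = 34.48°  ✓
  (1,4): δ = 51.77°  ✓
  (2,3): δ = 105.12°  ·
  (2,4): δ = 18.88°  ✓
  (3,4): δ = 93.75°  ·
antipodal pairs: 4

count = 4; pairs: (0,2), (1,3), (1,4), (2,4)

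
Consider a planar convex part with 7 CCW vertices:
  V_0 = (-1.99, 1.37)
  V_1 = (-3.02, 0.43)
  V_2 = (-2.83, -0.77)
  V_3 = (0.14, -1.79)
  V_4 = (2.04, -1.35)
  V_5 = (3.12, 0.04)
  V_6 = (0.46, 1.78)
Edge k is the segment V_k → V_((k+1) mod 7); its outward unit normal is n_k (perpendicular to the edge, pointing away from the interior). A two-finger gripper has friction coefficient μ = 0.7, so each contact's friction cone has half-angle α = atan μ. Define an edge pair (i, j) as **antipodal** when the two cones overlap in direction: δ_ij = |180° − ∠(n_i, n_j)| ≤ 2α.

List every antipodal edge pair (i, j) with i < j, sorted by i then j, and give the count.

α = atan 0.7 = 34.99°;  2α = 69.98°
n_0 = (-0.6741, +0.7386)
n_1 = (-0.9877, -0.1564)
n_2 = (-0.3248, -0.9458)
n_3 = (+0.2256, -0.9742)
n_4 = (+0.7897, -0.6135)
n_5 = (+0.5474, +0.8369)
n_6 = (-0.1651, +0.9863)
  (0,1): δ = 123.39°  ·
  (0,2): δ = 61.34°  ✓
  (0,3): δ = 29.35°  ✓
  (0,4): δ = 9.77°  ✓
  (0,5): δ = 104.43°  ·
  (0,6): δ = 147.12°  ·
  (1,2): δ = 117.95°  ·
  (1,3): δ = 85.96°  ·
  (1,4): δ = 46.84°  ✓
  (1,5): δ = 47.81°  ✓
  (1,6): δ = 90.50°  ·
  (2,3): δ = 148.01°  ·
  (2,4): δ = 108.89°  ·
  (2,5): δ = 14.24°  ✓
  (2,6): δ = 28.45°  ✓
  (3,4): δ = 140.89°  ·
  (3,5): δ = 46.23°  ✓
  (3,6): δ = 3.54°  ✓
  (4,5): δ = 85.34°  ·
  (4,6): δ = 42.65°  ✓
  (5,6): δ = 137.31°  ·
antipodal pairs: 10

count = 10; pairs: (0,2), (0,3), (0,4), (1,4), (1,5), (2,5), (2,6), (3,5), (3,6), (4,6)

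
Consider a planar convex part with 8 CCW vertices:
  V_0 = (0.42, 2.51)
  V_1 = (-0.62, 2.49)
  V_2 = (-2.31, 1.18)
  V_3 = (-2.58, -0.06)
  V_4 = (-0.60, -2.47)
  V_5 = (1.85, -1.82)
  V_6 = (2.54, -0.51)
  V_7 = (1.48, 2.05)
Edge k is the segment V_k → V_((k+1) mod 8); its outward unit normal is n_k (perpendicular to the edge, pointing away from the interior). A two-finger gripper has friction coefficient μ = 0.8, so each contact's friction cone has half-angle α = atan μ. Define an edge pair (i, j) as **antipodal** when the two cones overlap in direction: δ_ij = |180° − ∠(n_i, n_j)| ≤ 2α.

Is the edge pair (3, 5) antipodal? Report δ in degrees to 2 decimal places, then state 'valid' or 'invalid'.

δ = 67.18°, valid

α = atan 0.8 = 38.66°;  2α = 77.32°
edge 3: e_3 = (+1.98, -2.41);  n_3 = (-0.7727, -0.6348)
edge 5: e_5 = (+0.69, +1.31);  n_5 = (+0.8848, -0.4660)
∠(n_3, n_5) = 112.82°
δ = |180° − 112.82°| = 67.18°
67.18° ≤ 2α = 77.32°  →  valid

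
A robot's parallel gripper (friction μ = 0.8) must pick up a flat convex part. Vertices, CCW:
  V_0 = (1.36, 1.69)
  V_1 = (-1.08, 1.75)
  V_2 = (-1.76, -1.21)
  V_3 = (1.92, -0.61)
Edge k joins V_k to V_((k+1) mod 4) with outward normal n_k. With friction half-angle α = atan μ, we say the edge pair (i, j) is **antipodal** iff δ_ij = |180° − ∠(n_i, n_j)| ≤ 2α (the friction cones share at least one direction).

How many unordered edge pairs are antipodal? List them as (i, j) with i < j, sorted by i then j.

α = atan 0.8 = 38.66°;  2α = 77.32°
n_0 = (+0.0246, +0.9997)
n_1 = (-0.9746, +0.2239)
n_2 = (+0.1609, -0.9870)
n_3 = (+0.9716, +0.2366)
  (0,1): δ = 101.53°  ·
  (0,2): δ = 10.67°  ✓
  (0,3): δ = 105.09°  ·
  (1,2): δ = 67.80°  ✓
  (1,3): δ = 26.62°  ✓
  (2,3): δ = 85.58°  ·
antipodal pairs: 3

count = 3; pairs: (0,2), (1,2), (1,3)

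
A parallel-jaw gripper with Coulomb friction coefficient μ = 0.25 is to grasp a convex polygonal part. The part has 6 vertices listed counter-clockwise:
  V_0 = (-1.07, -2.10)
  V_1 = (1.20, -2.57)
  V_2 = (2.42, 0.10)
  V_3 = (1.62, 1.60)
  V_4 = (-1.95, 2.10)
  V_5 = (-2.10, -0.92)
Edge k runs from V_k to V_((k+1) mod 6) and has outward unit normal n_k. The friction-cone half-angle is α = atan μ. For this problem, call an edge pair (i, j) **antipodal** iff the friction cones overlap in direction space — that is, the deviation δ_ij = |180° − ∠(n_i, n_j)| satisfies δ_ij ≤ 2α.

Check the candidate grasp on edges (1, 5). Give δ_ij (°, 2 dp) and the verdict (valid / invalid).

α = atan 0.25 = 14.04°;  2α = 28.07°
edge 1: e_1 = (+1.22, +2.67);  n_1 = (+0.9095, -0.4156)
edge 5: e_5 = (+1.03, -1.18);  n_5 = (-0.7534, -0.6576)
∠(n_1, n_5) = 114.33°
δ = |180° − 114.33°| = 65.67°
65.67° > 2α = 28.07°  →  invalid

δ = 65.67°, invalid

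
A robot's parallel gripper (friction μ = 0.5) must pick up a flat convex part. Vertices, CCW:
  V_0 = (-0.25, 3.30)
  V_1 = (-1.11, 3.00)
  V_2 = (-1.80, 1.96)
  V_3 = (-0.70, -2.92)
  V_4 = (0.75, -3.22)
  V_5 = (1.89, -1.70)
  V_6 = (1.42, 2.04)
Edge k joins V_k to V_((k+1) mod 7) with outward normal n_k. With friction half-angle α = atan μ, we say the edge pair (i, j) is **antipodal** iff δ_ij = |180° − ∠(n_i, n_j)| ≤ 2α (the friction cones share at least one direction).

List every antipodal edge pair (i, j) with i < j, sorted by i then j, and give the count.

α = atan 0.5 = 26.57°;  2α = 53.13°
n_0 = (-0.3294, +0.9442)
n_1 = (-0.8333, +0.5528)
n_2 = (-0.9755, -0.2199)
n_3 = (-0.2026, -0.9793)
n_4 = (+0.8000, -0.6000)
n_5 = (+0.9922, +0.1247)
n_6 = (+0.6023, +0.7983)
  (0,1): δ = 142.79°  ·
  (0,2): δ = 96.53°  ·
  (0,3): δ = 30.92°  ✓
  (0,4): δ = 33.90°  ✓
  (0,5): δ = 77.93°  ·
  (0,6): δ = 123.74°  ·
  (1,2): δ = 133.73°  ·
  (1,3): δ = 68.13°  ·
  (1,4): δ = 3.31°  ✓
  (1,5): δ = 40.73°  ✓
  (1,6): δ = 86.53°  ·
  (2,3): δ = 114.39°  ·
  (2,4): δ = 49.57°  ✓
  (2,5): δ = 5.54°  ✓
  (2,6): δ = 40.26°  ✓
  (3,4): δ = 115.18°  ·
  (3,5): δ = 71.15°  ·
  (3,6): δ = 25.34°  ✓
  (4,5): δ = 135.97°  ·
  (4,6): δ = 90.16°  ·
  (5,6): δ = 134.20°  ·
antipodal pairs: 8

count = 8; pairs: (0,3), (0,4), (1,4), (1,5), (2,4), (2,5), (2,6), (3,6)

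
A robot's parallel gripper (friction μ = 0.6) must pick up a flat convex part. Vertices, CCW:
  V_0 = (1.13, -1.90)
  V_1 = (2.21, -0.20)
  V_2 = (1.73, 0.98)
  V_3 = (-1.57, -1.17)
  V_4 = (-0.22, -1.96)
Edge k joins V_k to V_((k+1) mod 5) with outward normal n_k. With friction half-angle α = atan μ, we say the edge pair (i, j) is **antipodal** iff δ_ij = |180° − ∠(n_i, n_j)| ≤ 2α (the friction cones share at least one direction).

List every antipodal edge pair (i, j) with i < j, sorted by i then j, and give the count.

count = 3; pairs: (0,2), (1,3), (2,4)

α = atan 0.6 = 30.96°;  2α = 61.93°
n_0 = (+0.8441, -0.5362)
n_1 = (+0.9263, +0.3768)
n_2 = (-0.5459, +0.8379)
n_3 = (-0.5051, -0.8631)
n_4 = (+0.0444, -0.9990)
  (0,1): δ = 125.44°  ·
  (0,2): δ = 24.49°  ✓
  (0,3): δ = 92.09°  ·
  (0,4): δ = 124.97°  ·
  (1,2): δ = 79.05°  ·
  (1,3): δ = 37.53°  ✓
  (1,4): δ = 70.41°  ·
  (2,3): δ = 63.42°  ·
  (2,4): δ = 30.54°  ✓
  (3,4): δ = 147.12°  ·
antipodal pairs: 3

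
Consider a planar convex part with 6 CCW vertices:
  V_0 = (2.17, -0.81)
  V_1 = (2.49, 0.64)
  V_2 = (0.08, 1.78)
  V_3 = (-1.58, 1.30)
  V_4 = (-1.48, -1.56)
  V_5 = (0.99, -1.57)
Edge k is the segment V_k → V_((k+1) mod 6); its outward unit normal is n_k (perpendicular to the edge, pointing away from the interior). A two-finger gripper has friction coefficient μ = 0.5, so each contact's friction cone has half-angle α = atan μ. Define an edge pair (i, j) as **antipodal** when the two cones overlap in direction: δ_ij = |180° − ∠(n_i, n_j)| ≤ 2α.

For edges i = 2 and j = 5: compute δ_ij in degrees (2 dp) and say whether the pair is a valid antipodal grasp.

α = atan 0.5 = 26.57°;  2α = 53.13°
edge 2: e_2 = (-1.66, -0.48);  n_2 = (-0.2778, +0.9606)
edge 5: e_5 = (+1.18, +0.76);  n_5 = (+0.5415, -0.8407)
∠(n_2, n_5) = 163.34°
δ = |180° − 163.34°| = 16.66°
16.66° ≤ 2α = 53.13°  →  valid

δ = 16.66°, valid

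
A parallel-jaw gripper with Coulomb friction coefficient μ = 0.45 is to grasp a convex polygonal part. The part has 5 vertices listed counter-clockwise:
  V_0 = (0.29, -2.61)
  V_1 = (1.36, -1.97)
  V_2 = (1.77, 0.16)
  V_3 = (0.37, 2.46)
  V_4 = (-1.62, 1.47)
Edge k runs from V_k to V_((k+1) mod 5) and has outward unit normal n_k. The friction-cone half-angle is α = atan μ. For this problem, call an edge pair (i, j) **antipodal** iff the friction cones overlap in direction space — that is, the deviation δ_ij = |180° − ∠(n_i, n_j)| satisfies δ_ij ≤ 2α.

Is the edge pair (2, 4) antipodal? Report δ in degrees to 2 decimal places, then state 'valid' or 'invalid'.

α = atan 0.45 = 24.23°;  2α = 48.46°
edge 2: e_2 = (-1.40, +2.30);  n_2 = (+0.8542, +0.5199)
edge 4: e_4 = (+1.91, -4.08);  n_4 = (-0.9057, -0.4240)
∠(n_2, n_4) = 173.76°
δ = |180° − 173.76°| = 6.24°
6.24° ≤ 2α = 48.46°  →  valid

δ = 6.24°, valid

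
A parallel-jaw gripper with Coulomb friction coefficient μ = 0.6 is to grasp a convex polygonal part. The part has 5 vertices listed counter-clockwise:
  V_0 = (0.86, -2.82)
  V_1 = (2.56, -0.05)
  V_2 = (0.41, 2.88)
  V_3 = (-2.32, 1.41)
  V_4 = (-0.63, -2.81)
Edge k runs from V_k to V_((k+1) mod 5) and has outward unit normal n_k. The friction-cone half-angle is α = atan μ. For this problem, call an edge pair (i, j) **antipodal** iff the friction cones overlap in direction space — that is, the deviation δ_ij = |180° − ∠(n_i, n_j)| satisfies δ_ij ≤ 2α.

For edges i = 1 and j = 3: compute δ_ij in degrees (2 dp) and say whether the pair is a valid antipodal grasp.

α = atan 0.6 = 30.96°;  2α = 61.93°
edge 1: e_1 = (-2.15, +2.93);  n_1 = (+0.8062, +0.5916)
edge 3: e_3 = (+1.69, -4.22);  n_3 = (-0.9283, -0.3718)
∠(n_1, n_3) = 165.55°
δ = |180° − 165.55°| = 14.45°
14.45° ≤ 2α = 61.93°  →  valid

δ = 14.45°, valid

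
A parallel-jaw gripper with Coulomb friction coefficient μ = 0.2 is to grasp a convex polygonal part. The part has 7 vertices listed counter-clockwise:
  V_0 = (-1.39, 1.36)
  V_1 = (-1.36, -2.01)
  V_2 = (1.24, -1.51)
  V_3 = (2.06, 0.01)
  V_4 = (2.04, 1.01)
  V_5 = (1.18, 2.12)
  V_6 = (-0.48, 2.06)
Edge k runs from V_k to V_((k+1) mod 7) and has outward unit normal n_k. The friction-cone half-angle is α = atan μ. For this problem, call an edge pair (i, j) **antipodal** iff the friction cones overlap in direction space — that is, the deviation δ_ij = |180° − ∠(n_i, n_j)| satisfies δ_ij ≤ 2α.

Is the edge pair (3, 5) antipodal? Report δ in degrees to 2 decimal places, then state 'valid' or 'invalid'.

δ = 89.08°, invalid

α = atan 0.2 = 11.31°;  2α = 22.62°
edge 3: e_3 = (-0.02, +1.00);  n_3 = (+0.9998, +0.0200)
edge 5: e_5 = (-1.66, -0.06);  n_5 = (-0.0361, +0.9993)
∠(n_3, n_5) = 90.92°
δ = |180° − 90.92°| = 89.08°
89.08° > 2α = 22.62°  →  invalid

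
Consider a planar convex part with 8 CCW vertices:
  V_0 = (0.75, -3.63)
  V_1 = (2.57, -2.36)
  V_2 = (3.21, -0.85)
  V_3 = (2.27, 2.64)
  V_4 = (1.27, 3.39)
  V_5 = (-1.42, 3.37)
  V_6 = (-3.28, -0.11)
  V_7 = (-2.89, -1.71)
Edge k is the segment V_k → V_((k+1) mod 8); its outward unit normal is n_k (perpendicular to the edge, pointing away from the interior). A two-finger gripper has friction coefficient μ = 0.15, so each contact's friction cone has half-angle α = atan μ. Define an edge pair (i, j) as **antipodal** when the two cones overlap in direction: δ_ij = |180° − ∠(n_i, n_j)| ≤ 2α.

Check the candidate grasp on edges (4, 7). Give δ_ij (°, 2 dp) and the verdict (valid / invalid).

α = atan 0.15 = 8.53°;  2α = 17.06°
edge 4: e_4 = (-2.69, -0.02);  n_4 = (-0.0074, +1.0000)
edge 7: e_7 = (+3.64, -1.92);  n_7 = (-0.4665, -0.8845)
∠(n_4, n_7) = 151.76°
δ = |180° − 151.76°| = 28.24°
28.24° > 2α = 17.06°  →  invalid

δ = 28.24°, invalid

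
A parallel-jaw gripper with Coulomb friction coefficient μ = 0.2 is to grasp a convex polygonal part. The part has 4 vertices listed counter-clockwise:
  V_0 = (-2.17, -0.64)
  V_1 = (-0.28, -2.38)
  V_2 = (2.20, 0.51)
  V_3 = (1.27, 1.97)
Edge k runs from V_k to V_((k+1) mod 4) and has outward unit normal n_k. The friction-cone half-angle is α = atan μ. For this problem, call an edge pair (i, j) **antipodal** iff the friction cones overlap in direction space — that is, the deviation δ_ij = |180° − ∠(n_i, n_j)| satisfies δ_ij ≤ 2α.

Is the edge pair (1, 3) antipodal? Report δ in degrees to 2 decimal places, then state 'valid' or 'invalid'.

δ = 12.18°, valid

α = atan 0.2 = 11.31°;  2α = 22.62°
edge 1: e_1 = (+2.48, +2.89);  n_1 = (+0.7589, -0.6512)
edge 3: e_3 = (-3.44, -2.61);  n_3 = (-0.6044, +0.7967)
∠(n_1, n_3) = 167.82°
δ = |180° − 167.82°| = 12.18°
12.18° ≤ 2α = 22.62°  →  valid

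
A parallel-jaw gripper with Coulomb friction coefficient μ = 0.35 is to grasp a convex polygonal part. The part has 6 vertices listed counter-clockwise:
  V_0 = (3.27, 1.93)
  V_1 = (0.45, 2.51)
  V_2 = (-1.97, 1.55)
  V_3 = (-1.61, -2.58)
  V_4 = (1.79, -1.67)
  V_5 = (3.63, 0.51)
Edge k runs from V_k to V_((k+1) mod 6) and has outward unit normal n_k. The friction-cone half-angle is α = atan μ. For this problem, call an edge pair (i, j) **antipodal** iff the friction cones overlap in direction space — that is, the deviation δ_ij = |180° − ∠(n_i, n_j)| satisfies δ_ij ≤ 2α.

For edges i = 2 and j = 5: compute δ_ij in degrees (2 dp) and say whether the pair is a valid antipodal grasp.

δ = 9.24°, valid

α = atan 0.35 = 19.29°;  2α = 38.58°
edge 2: e_2 = (+0.36, -4.13);  n_2 = (-0.9962, -0.0868)
edge 5: e_5 = (-0.36, +1.42);  n_5 = (+0.9693, +0.2457)
∠(n_2, n_5) = 170.76°
δ = |180° − 170.76°| = 9.24°
9.24° ≤ 2α = 38.58°  →  valid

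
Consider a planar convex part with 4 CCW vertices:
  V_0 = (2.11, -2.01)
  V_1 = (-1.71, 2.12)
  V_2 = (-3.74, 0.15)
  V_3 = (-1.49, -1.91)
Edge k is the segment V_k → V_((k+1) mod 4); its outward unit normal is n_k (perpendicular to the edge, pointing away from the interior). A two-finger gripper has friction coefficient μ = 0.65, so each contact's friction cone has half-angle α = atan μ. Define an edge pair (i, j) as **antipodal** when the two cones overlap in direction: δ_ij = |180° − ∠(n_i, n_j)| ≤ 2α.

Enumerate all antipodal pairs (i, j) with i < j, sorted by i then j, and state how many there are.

α = atan 0.65 = 33.02°;  2α = 66.05°
n_0 = (+0.7341, +0.6790)
n_1 = (-0.6964, +0.7176)
n_2 = (-0.6753, -0.7376)
n_3 = (-0.0278, -0.9996)
  (0,1): δ = 88.63°  ·
  (0,2): δ = 4.76°  ✓
  (0,3): δ = 45.64°  ✓
  (1,2): δ = 86.62°  ·
  (1,3): δ = 45.73°  ✓
  (2,3): δ = 139.12°  ·
antipodal pairs: 3

count = 3; pairs: (0,2), (0,3), (1,3)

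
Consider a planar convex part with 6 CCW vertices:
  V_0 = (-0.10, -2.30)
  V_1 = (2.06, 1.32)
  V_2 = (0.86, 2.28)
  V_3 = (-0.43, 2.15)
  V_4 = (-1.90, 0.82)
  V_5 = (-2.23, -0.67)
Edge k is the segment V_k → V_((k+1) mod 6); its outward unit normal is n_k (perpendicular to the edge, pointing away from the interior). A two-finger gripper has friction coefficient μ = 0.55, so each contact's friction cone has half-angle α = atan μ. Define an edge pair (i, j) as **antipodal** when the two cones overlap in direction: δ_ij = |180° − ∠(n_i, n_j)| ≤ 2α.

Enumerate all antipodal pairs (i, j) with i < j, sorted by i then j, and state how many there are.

count = 5; pairs: (0,2), (0,3), (0,4), (1,5), (2,5)

α = atan 0.55 = 28.81°;  2α = 57.62°
n_0 = (+0.8587, -0.5124)
n_1 = (+0.6247, +0.7809)
n_2 = (-0.1003, +0.9950)
n_3 = (-0.6709, +0.7415)
n_4 = (-0.9763, +0.2162)
n_5 = (-0.6077, -0.7941)
  (0,1): δ = 97.84°  ·
  (0,2): δ = 53.42°  ✓
  (0,3): δ = 17.04°  ✓
  (0,4): δ = 18.34°  ✓
  (0,5): δ = 83.40°  ·
  (1,2): δ = 135.59°  ·
  (1,3): δ = 99.20°  ·
  (1,4): δ = 63.83°  ·
  (1,5): δ = 1.23°  ✓
  (2,3): δ = 143.62°  ·
  (2,4): δ = 108.24°  ·
  (2,5): δ = 43.18°  ✓
  (3,4): δ = 144.63°  ·
  (3,5): δ = 79.56°  ·
  (4,5): δ = 114.94°  ·
antipodal pairs: 5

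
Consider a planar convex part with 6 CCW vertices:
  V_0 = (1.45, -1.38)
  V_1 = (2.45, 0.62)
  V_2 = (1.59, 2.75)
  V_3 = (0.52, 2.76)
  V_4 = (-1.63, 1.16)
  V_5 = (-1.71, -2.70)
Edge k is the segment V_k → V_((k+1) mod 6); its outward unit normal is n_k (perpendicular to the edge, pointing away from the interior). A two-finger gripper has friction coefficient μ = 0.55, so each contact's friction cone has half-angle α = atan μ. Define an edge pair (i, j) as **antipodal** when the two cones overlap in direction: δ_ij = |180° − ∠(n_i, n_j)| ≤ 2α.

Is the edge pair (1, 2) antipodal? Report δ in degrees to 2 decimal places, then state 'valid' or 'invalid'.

α = atan 0.55 = 28.81°;  2α = 57.62°
edge 1: e_1 = (-0.86, +2.13);  n_1 = (+0.9273, +0.3744)
edge 2: e_2 = (-1.07, +0.01);  n_2 = (+0.0093, +1.0000)
∠(n_1, n_2) = 67.48°
δ = |180° − 67.48°| = 112.52°
112.52° > 2α = 57.62°  →  invalid

δ = 112.52°, invalid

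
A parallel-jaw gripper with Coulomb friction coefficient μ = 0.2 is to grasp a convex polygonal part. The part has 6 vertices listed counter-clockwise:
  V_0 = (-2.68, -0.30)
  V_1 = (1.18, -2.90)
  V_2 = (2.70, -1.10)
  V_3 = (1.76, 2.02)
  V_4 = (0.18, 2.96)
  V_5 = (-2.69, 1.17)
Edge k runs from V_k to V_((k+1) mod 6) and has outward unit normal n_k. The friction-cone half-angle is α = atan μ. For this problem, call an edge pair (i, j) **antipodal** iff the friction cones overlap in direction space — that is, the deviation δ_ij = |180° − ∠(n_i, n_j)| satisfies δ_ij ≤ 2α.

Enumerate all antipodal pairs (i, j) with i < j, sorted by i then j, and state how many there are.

α = atan 0.2 = 11.31°;  2α = 22.62°
n_0 = (-0.5587, -0.8294)
n_1 = (+0.7640, -0.6452)
n_2 = (+0.9575, +0.2885)
n_3 = (+0.5113, +0.8594)
n_4 = (-0.5292, +0.8485)
n_5 = (-1.0000, -0.0068)
  (0,1): δ = 96.22°  ·
  (0,2): δ = 39.27°  ·
  (0,3): δ = 3.21°  ✓
  (0,4): δ = 65.91°  ·
  (0,5): δ = 124.35°  ·
  (1,2): δ = 123.05°  ·
  (1,3): δ = 80.57°  ·
  (1,4): δ = 17.87°  ✓
  (1,5): δ = 40.57°  ·
  (2,3): δ = 137.52°  ·
  (2,4): δ = 74.82°  ·
  (2,5): δ = 16.38°  ✓
  (3,4): δ = 117.30°  ·
  (3,5): δ = 58.86°  ·
  (4,5): δ = 121.56°  ·
antipodal pairs: 3

count = 3; pairs: (0,3), (1,4), (2,5)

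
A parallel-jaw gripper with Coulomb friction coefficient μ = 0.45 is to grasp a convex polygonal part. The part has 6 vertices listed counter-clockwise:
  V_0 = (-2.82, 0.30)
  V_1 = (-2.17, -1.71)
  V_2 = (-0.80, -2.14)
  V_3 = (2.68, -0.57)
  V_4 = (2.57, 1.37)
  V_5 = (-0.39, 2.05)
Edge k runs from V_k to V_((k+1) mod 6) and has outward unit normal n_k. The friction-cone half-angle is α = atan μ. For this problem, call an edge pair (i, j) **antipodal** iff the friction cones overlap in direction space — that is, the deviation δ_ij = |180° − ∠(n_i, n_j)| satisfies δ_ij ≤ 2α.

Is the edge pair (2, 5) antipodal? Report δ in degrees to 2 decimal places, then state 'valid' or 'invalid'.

δ = 11.48°, valid

α = atan 0.45 = 24.23°;  2α = 48.46°
edge 2: e_2 = (+3.48, +1.57);  n_2 = (+0.4112, -0.9115)
edge 5: e_5 = (-2.43, -1.75);  n_5 = (-0.5844, +0.8115)
∠(n_2, n_5) = 168.52°
δ = |180° − 168.52°| = 11.48°
11.48° ≤ 2α = 48.46°  →  valid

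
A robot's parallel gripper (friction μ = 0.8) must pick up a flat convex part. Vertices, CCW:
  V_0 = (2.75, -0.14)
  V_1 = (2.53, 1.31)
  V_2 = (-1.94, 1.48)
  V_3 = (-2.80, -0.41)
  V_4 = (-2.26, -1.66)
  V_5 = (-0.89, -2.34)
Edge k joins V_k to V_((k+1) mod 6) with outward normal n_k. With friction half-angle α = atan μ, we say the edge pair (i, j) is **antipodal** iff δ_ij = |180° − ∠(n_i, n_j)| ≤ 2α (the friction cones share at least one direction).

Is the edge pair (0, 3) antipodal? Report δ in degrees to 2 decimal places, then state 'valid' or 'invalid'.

α = atan 0.8 = 38.66°;  2α = 77.32°
edge 0: e_0 = (-0.22, +1.45);  n_0 = (+0.9887, +0.1500)
edge 3: e_3 = (+0.54, -1.25);  n_3 = (-0.9180, -0.3966)
∠(n_0, n_3) = 165.26°
δ = |180° − 165.26°| = 14.74°
14.74° ≤ 2α = 77.32°  →  valid

δ = 14.74°, valid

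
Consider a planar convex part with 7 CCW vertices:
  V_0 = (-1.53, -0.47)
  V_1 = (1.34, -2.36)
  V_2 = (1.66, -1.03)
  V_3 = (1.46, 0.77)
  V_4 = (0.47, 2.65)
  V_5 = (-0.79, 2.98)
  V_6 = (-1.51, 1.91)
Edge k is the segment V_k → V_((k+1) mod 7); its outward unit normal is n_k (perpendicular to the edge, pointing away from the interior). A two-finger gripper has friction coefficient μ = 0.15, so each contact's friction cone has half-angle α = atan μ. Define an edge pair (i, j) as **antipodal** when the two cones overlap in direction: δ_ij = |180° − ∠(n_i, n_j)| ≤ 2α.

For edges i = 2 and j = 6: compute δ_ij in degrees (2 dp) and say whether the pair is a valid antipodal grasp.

δ = 6.82°, valid

α = atan 0.15 = 8.53°;  2α = 17.06°
edge 2: e_2 = (-0.20, +1.80);  n_2 = (+0.9939, +0.1104)
edge 6: e_6 = (-0.02, -2.38);  n_6 = (-1.0000, +0.0084)
∠(n_2, n_6) = 173.18°
δ = |180° − 173.18°| = 6.82°
6.82° ≤ 2α = 17.06°  →  valid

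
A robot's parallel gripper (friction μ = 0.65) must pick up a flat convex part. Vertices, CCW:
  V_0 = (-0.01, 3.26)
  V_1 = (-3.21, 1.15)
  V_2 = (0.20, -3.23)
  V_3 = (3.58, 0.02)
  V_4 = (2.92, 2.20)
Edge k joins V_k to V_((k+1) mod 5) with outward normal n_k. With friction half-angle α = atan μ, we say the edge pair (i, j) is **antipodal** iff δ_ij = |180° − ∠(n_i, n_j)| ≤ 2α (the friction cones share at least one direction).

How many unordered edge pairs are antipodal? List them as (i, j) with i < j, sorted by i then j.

count = 4; pairs: (0,2), (1,3), (1,4), (2,4)

α = atan 0.65 = 33.02°;  2α = 66.05°
n_0 = (-0.5505, +0.8348)
n_1 = (-0.7891, -0.6143)
n_2 = (+0.6931, -0.7208)
n_3 = (+0.9571, +0.2898)
n_4 = (+0.3402, +0.9404)
  (0,1): δ = 85.50°  ·
  (0,2): δ = 10.48°  ✓
  (0,3): δ = 73.44°  ·
  (0,4): δ = 126.71°  ·
  (1,2): δ = 84.03°  ·
  (1,3): δ = 21.06°  ✓
  (1,4): δ = 32.21°  ✓
  (2,3): δ = 117.03°  ·
  (2,4): δ = 63.77°  ✓
  (3,4): δ = 126.73°  ·
antipodal pairs: 4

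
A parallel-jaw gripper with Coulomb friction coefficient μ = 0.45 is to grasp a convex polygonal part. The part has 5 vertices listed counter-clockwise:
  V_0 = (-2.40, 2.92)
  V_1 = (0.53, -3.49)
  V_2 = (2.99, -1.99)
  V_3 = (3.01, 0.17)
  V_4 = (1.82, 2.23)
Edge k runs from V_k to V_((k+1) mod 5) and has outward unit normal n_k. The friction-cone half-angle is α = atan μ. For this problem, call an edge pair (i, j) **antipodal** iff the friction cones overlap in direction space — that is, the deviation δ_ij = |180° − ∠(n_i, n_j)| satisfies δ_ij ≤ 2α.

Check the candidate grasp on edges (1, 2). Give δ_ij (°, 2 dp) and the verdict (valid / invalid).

δ = 121.90°, invalid

α = atan 0.45 = 24.23°;  2α = 48.46°
edge 1: e_1 = (+2.46, +1.50);  n_1 = (+0.5206, -0.8538)
edge 2: e_2 = (+0.02, +2.16);  n_2 = (+1.0000, -0.0093)
∠(n_1, n_2) = 58.10°
δ = |180° − 58.10°| = 121.90°
121.90° > 2α = 48.46°  →  invalid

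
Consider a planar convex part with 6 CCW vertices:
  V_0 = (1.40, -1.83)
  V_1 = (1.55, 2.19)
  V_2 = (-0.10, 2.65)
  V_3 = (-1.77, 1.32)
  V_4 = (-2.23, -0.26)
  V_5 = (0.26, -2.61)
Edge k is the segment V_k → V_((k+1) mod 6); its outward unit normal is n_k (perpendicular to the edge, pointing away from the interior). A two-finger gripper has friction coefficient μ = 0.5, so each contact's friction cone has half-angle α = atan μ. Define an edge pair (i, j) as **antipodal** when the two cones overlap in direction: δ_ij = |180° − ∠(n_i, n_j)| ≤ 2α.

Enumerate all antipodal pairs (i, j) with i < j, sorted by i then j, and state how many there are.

count = 7; pairs: (0,2), (0,3), (0,4), (1,4), (1,5), (2,5), (3,5)

α = atan 0.5 = 26.57°;  2α = 53.13°
n_0 = (+0.9993, -0.0373)
n_1 = (+0.2685, +0.9633)
n_2 = (-0.6230, +0.7822)
n_3 = (-0.9601, +0.2795)
n_4 = (-0.6864, -0.7273)
n_5 = (+0.5647, -0.8253)
  (0,1): δ = 103.44°  ·
  (0,2): δ = 49.33°  ✓
  (0,3): δ = 14.10°  ✓
  (0,4): δ = 48.79°  ✓
  (0,5): δ = 126.52°  ·
  (1,2): δ = 125.89°  ·
  (1,3): δ = 90.65°  ·
  (1,4): δ = 27.77°  ✓
  (1,5): δ = 49.96°  ✓
  (2,3): δ = 144.77°  ·
  (2,4): δ = 81.88°  ·
  (2,5): δ = 4.15°  ✓
  (3,4): δ = 117.11°  ·
  (3,5): δ = 39.39°  ✓
  (4,5): δ = 102.28°  ·
antipodal pairs: 7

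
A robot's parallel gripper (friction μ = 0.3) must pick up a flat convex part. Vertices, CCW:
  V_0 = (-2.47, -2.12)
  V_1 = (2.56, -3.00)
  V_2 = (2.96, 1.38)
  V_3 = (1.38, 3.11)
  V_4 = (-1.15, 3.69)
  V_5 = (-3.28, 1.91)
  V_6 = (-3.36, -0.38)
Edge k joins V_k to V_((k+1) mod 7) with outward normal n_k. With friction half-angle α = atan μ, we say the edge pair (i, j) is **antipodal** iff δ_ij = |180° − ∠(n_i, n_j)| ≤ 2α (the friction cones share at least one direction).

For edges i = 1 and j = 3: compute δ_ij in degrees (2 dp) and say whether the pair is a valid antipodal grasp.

α = atan 0.3 = 16.70°;  2α = 33.40°
edge 1: e_1 = (+0.40, +4.38);  n_1 = (+0.9959, -0.0909)
edge 3: e_3 = (-2.53, +0.58);  n_3 = (+0.2235, +0.9747)
∠(n_1, n_3) = 82.31°
δ = |180° − 82.31°| = 97.69°
97.69° > 2α = 33.40°  →  invalid

δ = 97.69°, invalid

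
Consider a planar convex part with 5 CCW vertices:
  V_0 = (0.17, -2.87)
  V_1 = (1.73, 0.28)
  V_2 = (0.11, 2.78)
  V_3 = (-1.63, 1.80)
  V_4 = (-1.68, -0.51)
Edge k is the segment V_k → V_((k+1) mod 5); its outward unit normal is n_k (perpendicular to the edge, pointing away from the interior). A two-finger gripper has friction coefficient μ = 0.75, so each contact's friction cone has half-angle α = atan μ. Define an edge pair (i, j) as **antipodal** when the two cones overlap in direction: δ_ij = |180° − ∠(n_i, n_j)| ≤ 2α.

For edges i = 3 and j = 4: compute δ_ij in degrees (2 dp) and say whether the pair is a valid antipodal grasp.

δ = 140.67°, invalid

α = atan 0.75 = 36.87°;  2α = 73.74°
edge 3: e_3 = (-0.05, -2.31);  n_3 = (-0.9998, +0.0216)
edge 4: e_4 = (+1.85, -2.36);  n_4 = (-0.7870, -0.6169)
∠(n_3, n_4) = 39.33°
δ = |180° − 39.33°| = 140.67°
140.67° > 2α = 73.74°  →  invalid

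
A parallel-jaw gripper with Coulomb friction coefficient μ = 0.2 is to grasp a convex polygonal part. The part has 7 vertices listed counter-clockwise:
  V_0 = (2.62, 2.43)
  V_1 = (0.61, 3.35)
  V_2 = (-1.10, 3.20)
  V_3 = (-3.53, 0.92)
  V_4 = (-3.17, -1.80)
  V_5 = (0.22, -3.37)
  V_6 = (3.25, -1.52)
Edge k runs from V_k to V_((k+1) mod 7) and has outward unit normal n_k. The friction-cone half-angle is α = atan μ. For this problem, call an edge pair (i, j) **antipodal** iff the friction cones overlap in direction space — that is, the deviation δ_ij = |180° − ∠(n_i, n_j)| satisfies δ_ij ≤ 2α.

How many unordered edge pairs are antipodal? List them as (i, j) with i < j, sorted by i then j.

α = atan 0.2 = 11.31°;  2α = 22.62°
n_0 = (+0.4162, +0.9093)
n_1 = (-0.0874, +0.9962)
n_2 = (-0.6842, +0.7293)
n_3 = (-0.9914, -0.1312)
n_4 = (-0.4202, -0.9074)
n_5 = (+0.5211, -0.8535)
n_6 = (+0.9875, +0.1575)
  (0,1): δ = 150.39°  ·
  (0,2): δ = 112.23°  ·
  (0,3): δ = 57.87°  ·
  (0,4): δ = 0.26°  ✓
  (0,5): δ = 56.00°  ·
  (0,6): δ = 123.66°  ·
  (1,2): δ = 141.84°  ·
  (1,3): δ = 87.47°  ·
  (1,4): δ = 29.86°  ·
  (1,5): δ = 26.39°  ·
  (1,6): δ = 94.05°  ·
  (2,3): δ = 125.64°  ·
  (2,4): δ = 68.03°  ·
  (2,5): δ = 11.77°  ✓
  (2,6): δ = 55.89°  ·
  (3,4): δ = 122.39°  ·
  (3,5): δ = 66.13°  ·
  (3,6): δ = 1.52°  ✓
  (4,5): δ = 123.74°  ·
  (4,6): δ = 56.09°  ·
  (5,6): δ = 112.34°  ·
antipodal pairs: 3

count = 3; pairs: (0,4), (2,5), (3,6)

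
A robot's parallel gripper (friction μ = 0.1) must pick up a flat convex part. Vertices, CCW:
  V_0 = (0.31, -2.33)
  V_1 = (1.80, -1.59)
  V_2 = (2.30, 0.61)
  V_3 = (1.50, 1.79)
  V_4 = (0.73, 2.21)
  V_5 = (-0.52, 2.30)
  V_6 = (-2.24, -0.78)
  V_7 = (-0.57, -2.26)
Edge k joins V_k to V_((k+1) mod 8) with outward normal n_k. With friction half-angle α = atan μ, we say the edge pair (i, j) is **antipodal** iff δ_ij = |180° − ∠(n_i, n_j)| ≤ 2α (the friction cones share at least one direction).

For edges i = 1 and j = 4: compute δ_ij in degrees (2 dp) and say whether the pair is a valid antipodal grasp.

α = atan 0.1 = 5.71°;  2α = 11.42°
edge 1: e_1 = (+0.50, +2.20);  n_1 = (+0.9751, -0.2216)
edge 4: e_4 = (-1.25, +0.09);  n_4 = (+0.0718, +0.9974)
∠(n_1, n_4) = 98.69°
δ = |180° − 98.69°| = 81.31°
81.31° > 2α = 11.42°  →  invalid

δ = 81.31°, invalid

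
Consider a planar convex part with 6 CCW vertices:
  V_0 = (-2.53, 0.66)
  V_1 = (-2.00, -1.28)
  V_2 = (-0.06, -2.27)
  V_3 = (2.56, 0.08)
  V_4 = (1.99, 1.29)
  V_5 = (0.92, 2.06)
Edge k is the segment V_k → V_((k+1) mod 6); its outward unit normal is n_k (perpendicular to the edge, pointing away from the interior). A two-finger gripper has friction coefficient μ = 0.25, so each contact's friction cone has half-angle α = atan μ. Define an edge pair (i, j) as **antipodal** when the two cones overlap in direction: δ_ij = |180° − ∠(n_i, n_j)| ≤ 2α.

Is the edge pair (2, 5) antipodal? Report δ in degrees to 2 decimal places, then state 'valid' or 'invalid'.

α = atan 0.25 = 14.04°;  2α = 28.07°
edge 2: e_2 = (+2.62, +2.35);  n_2 = (+0.6677, -0.7444)
edge 5: e_5 = (-3.45, -1.40);  n_5 = (-0.3760, +0.9266)
∠(n_2, n_5) = 160.20°
δ = |180° − 160.20°| = 19.80°
19.80° ≤ 2α = 28.07°  →  valid

δ = 19.80°, valid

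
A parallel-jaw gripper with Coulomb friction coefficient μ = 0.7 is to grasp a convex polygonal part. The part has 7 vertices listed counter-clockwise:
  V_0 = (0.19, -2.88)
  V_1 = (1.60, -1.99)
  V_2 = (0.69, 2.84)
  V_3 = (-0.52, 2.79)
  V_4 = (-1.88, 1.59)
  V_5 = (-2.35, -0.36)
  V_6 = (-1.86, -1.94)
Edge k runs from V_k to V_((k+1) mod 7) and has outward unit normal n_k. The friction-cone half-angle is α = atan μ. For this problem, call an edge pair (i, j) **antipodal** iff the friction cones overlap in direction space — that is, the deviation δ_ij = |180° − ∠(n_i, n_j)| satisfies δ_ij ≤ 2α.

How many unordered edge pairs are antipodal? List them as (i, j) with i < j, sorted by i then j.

count = 9; pairs: (0,2), (0,3), (0,4), (1,3), (1,4), (1,5), (1,6), (2,6), (3,6)

α = atan 0.7 = 34.99°;  2α = 69.98°
n_0 = (+0.5338, -0.8456)
n_1 = (+0.9827, +0.1851)
n_2 = (-0.0413, +0.9991)
n_3 = (-0.6616, +0.7498)
n_4 = (-0.9722, +0.2343)
n_5 = (-0.9551, -0.2962)
n_6 = (-0.4168, -0.9090)
  (0,1): δ = 111.59°  ·
  (0,2): δ = 29.89°  ✓
  (0,3): δ = 9.16°  ✓
  (0,4): δ = 44.19°  ✓
  (0,5): δ = 74.97°  ·
  (0,6): δ = 123.11°  ·
  (1,2): δ = 98.30°  ·
  (1,3): δ = 59.25°  ✓
  (1,4): δ = 24.22°  ✓
  (1,5): δ = 6.56°  ✓
  (1,6): δ = 54.70°  ✓
  (2,3): δ = 140.94°  ·
  (2,4): δ = 105.92°  ·
  (2,5): δ = 75.14°  ·
  (2,6): δ = 27.00°  ✓
  (3,4): δ = 144.97°  ·
  (3,5): δ = 114.19°  ·
  (3,6): δ = 66.06°  ✓
  (4,5): δ = 149.22°  ·
  (4,6): δ = 101.08°  ·
  (5,6): δ = 131.86°  ·
antipodal pairs: 9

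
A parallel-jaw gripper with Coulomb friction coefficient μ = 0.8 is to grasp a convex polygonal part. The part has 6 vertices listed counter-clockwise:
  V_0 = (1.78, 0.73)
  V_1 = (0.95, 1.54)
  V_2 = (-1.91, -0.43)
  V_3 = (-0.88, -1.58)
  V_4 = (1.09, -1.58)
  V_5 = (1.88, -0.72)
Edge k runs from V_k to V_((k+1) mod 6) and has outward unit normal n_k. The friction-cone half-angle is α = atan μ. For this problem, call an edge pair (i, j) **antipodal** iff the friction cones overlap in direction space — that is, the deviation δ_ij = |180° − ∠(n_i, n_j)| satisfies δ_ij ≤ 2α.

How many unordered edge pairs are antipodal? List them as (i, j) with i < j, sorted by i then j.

count = 6; pairs: (0,2), (0,3), (1,3), (1,4), (1,5), (2,5)

α = atan 0.8 = 38.66°;  2α = 77.32°
n_0 = (+0.6984, +0.7157)
n_1 = (-0.5673, +0.8235)
n_2 = (-0.7449, -0.6672)
n_3 = (+0.0000, -1.0000)
n_4 = (+0.7364, -0.6765)
n_5 = (+0.9976, +0.0688)
  (0,1): δ = 101.14°  ·
  (0,2): δ = 3.85°  ✓
  (0,3): δ = 44.30°  ✓
  (0,4): δ = 91.73°  ·
  (0,5): δ = 138.25°  ·
  (1,2): δ = 82.71°  ·
  (1,3): δ = 34.56°  ✓
  (1,4): δ = 12.87°  ✓
  (1,5): δ = 59.39°  ✓
  (2,3): δ = 131.85°  ·
  (2,4): δ = 84.42°  ·
  (2,5): δ = 37.90°  ✓
  (3,4): δ = 132.57°  ·
  (3,5): δ = 86.05°  ·
  (4,5): δ = 133.48°  ·
antipodal pairs: 6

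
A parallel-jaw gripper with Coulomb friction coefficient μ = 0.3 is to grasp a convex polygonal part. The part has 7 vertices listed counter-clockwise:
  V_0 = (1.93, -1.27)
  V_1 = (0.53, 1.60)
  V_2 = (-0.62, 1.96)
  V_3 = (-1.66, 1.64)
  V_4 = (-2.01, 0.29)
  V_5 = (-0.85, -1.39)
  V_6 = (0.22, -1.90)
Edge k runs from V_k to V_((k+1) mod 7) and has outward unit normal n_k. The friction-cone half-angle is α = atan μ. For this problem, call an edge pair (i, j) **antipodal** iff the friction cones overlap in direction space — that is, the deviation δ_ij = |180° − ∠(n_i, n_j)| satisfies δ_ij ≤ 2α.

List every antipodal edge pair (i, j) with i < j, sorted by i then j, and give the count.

count = 3; pairs: (0,4), (1,5), (2,6)

α = atan 0.3 = 16.70°;  2α = 33.40°
n_0 = (+0.8988, +0.4384)
n_1 = (+0.2987, +0.9543)
n_2 = (-0.2941, +0.9558)
n_3 = (-0.9680, +0.2510)
n_4 = (-0.8229, -0.5682)
n_5 = (-0.4303, -0.9027)
n_6 = (+0.3457, -0.9383)
  (0,1): δ = 133.39°  ·
  (0,2): δ = 98.90°  ·
  (0,3): δ = 40.54°  ·
  (0,4): δ = 8.62°  ✓
  (0,5): δ = 38.51°  ·
  (0,6): δ = 84.22°  ·
  (1,2): δ = 145.51°  ·
  (1,3): δ = 87.15°  ·
  (1,4): δ = 37.99°  ·
  (1,5): δ = 8.10°  ✓
  (1,6): δ = 37.61°  ·
  (2,3): δ = 121.64°  ·
  (2,4): δ = 72.48°  ·
  (2,5): δ = 42.59°  ·
  (2,6): δ = 3.12°  ✓
  (3,4): δ = 130.84°  ·
  (3,5): δ = 100.95°  ·
  (3,6): δ = 55.24°  ·
  (4,5): δ = 150.11°  ·
  (4,6): δ = 104.40°  ·
  (5,6): δ = 134.29°  ·
antipodal pairs: 3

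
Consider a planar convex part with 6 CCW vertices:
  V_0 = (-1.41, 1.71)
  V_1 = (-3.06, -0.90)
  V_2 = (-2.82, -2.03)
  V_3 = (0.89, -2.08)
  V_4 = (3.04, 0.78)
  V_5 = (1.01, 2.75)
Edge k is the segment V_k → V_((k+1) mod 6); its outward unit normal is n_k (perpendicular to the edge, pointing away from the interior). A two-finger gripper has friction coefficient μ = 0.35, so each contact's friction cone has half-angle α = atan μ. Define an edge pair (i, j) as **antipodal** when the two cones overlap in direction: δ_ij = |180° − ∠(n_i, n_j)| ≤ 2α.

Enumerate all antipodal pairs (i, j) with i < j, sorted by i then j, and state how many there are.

count = 4; pairs: (0,3), (1,4), (2,5), (3,5)

α = atan 0.35 = 19.29°;  2α = 38.58°
n_0 = (-0.8453, +0.5344)
n_1 = (-0.9782, -0.2078)
n_2 = (-0.0135, -0.9999)
n_3 = (+0.7993, -0.6009)
n_4 = (+0.6964, +0.7176)
n_5 = (-0.3948, +0.9188)
  (0,1): δ = 135.71°  ·
  (0,2): δ = 58.47°  ·
  (0,3): δ = 4.63°  ✓
  (0,4): δ = 78.16°  ·
  (0,5): δ = 145.56°  ·
  (1,2): δ = 102.76°  ·
  (1,3): δ = 48.92°  ·
  (1,4): δ = 33.87°  ✓
  (1,5): δ = 101.26°  ·
  (2,3): δ = 126.16°  ·
  (2,4): δ = 43.37°  ·
  (2,5): δ = 24.03°  ✓
  (3,4): δ = 97.21°  ·
  (3,5): δ = 29.81°  ✓
  (4,5): δ = 112.60°  ·
antipodal pairs: 4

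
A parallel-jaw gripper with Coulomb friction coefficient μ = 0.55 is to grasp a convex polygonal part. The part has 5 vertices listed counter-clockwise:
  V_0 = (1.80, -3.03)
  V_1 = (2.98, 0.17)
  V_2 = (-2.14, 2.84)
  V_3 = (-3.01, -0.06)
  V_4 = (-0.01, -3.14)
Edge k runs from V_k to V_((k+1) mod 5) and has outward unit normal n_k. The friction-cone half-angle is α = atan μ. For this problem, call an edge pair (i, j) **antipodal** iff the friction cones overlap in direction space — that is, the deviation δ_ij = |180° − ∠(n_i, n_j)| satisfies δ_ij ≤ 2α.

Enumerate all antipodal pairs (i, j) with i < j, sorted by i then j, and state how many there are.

α = atan 0.55 = 28.81°;  2α = 57.62°
n_0 = (+0.9382, -0.3460)
n_1 = (+0.4624, +0.8867)
n_2 = (-0.9578, +0.2873)
n_3 = (-0.7163, -0.6977)
n_4 = (+0.0607, -0.9982)
  (0,1): δ = 97.30°  ·
  (0,2): δ = 3.54°  ✓
  (0,3): δ = 64.49°  ·
  (0,4): δ = 113.72°  ·
  (1,2): δ = 79.16°  ·
  (1,3): δ = 18.21°  ✓
  (1,4): δ = 31.02°  ✓
  (2,3): δ = 119.05°  ·
  (2,4): δ = 69.82°  ·
  (3,4): δ = 130.77°  ·
antipodal pairs: 3

count = 3; pairs: (0,2), (1,3), (1,4)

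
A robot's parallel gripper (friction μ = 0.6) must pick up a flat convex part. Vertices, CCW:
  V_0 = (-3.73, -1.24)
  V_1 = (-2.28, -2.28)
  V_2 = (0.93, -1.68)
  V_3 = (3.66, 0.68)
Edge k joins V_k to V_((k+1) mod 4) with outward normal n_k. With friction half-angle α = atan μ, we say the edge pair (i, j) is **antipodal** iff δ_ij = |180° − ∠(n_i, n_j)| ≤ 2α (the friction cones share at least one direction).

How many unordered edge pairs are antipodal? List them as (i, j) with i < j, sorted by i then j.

α = atan 0.6 = 30.96°;  2α = 61.93°
n_0 = (-0.5828, -0.8126)
n_1 = (+0.1837, -0.9830)
n_2 = (+0.6540, -0.7565)
n_3 = (-0.2515, +0.9679)
  (0,1): δ = 133.76°  ·
  (0,2): δ = 103.51°  ·
  (0,3): δ = 50.21°  ✓
  (1,2): δ = 149.74°  ·
  (1,3): δ = 3.98°  ✓
  (2,3): δ = 26.28°  ✓
antipodal pairs: 3

count = 3; pairs: (0,3), (1,3), (2,3)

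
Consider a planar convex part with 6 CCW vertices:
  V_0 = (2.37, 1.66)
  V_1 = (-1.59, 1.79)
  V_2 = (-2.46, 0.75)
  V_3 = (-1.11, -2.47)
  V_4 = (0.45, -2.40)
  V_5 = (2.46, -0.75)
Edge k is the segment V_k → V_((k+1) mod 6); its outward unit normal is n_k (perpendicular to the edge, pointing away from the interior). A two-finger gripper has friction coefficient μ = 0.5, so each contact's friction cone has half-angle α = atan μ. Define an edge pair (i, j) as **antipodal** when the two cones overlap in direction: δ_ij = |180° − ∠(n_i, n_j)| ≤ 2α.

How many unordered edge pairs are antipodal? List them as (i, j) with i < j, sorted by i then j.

count = 6; pairs: (0,3), (0,4), (1,3), (1,4), (1,5), (2,5)

α = atan 0.5 = 26.57°;  2α = 53.13°
n_0 = (+0.0328, +0.9995)
n_1 = (-0.7670, +0.6416)
n_2 = (-0.9222, -0.3866)
n_3 = (+0.0448, -0.9990)
n_4 = (+0.6345, -0.7729)
n_5 = (+0.9993, +0.0373)
  (0,1): δ = 128.03°  ·
  (0,2): δ = 65.37°  ·
  (0,3): δ = 4.45°  ✓
  (0,4): δ = 41.26°  ✓
  (0,5): δ = 94.02°  ·
  (1,2): δ = 117.34°  ·
  (1,3): δ = 47.52°  ✓
  (1,4): δ = 10.70°  ✓
  (1,5): δ = 42.05°  ✓
  (2,3): δ = 110.18°  ·
  (2,4): δ = 73.36°  ·
  (2,5): δ = 20.61°  ✓
  (3,4): δ = 143.19°  ·
  (3,5): δ = 90.43°  ·
  (4,5): δ = 127.24°  ·
antipodal pairs: 6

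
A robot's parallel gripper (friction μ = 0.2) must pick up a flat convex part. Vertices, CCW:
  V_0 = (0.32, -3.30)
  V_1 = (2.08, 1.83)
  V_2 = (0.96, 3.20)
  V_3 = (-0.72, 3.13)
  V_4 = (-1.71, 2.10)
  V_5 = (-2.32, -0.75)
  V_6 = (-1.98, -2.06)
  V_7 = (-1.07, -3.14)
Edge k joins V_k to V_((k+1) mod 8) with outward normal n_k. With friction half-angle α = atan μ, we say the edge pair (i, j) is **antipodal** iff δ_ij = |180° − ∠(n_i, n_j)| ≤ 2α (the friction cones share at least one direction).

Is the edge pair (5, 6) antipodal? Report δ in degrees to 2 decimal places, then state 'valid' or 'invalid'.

α = atan 0.2 = 11.31°;  2α = 22.62°
edge 5: e_5 = (+0.34, -1.31);  n_5 = (-0.9679, -0.2512)
edge 6: e_6 = (+0.91, -1.08);  n_6 = (-0.7647, -0.6444)
∠(n_5, n_6) = 25.57°
δ = |180° − 25.57°| = 154.43°
154.43° > 2α = 22.62°  →  invalid

δ = 154.43°, invalid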